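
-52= -52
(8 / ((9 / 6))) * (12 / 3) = 64 / 3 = 21.33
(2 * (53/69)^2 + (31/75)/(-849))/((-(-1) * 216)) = 39730951/7275760200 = 0.01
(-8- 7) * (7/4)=-105/4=-26.25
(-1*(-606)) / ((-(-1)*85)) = 7.13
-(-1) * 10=10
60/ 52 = 15/ 13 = 1.15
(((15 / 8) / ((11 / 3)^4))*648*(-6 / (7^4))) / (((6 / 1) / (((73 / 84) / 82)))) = -2394765 / 80711382136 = -0.00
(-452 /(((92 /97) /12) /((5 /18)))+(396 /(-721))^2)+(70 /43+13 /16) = -39134414674037 /24677891952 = -1585.81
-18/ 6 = -3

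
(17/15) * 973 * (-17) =-281197/15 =-18746.47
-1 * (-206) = 206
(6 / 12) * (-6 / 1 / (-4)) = 3 / 4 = 0.75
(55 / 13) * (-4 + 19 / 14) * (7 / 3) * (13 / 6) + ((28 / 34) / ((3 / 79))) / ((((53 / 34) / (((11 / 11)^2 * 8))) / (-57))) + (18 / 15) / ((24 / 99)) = -15253093 / 2385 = -6395.43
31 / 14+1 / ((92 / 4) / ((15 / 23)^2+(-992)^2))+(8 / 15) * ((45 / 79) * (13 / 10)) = 2878928105573 / 67283510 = 42788.02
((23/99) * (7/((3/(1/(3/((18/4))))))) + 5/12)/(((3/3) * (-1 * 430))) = -0.00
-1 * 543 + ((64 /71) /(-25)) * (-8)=-542.71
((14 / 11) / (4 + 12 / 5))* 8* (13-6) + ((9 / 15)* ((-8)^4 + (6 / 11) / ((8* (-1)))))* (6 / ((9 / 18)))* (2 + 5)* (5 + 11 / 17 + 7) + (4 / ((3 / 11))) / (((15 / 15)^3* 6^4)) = 2610806.28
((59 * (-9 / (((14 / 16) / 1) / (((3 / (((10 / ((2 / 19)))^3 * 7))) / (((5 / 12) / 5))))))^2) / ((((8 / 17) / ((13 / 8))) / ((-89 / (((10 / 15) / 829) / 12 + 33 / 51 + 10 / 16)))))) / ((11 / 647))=-79976895407593921152 / 25060659695341995484375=-0.00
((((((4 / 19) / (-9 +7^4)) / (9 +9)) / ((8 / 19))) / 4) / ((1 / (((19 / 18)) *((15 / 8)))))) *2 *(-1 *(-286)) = 1045 / 317952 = 0.00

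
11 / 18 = 0.61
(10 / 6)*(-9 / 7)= -15 / 7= -2.14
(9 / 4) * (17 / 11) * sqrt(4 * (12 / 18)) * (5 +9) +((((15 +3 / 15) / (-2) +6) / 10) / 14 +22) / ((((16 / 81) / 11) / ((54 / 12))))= 357 * sqrt(6) / 11 +3857139 / 700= 5589.70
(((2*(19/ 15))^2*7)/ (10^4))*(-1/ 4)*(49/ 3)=-123823/ 6750000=-0.02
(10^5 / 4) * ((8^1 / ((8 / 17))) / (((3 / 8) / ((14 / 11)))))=47600000 / 33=1442424.24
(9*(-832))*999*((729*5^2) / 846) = -7574018400 / 47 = -161149327.66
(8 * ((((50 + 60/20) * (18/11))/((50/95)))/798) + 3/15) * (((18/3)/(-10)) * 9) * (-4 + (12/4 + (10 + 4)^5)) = -941239143/175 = -5378509.39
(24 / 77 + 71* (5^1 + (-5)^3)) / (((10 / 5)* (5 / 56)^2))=-146947584 / 275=-534354.85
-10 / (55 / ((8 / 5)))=-16 / 55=-0.29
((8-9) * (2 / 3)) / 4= -1 / 6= -0.17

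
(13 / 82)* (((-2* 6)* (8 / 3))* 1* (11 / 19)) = -2288 / 779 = -2.94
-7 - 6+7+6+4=4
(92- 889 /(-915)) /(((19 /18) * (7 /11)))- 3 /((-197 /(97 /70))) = 442494309 /3196522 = 138.43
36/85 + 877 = 877.42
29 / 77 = 0.38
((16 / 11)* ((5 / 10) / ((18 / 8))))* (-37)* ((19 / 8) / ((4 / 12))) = -2812 / 33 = -85.21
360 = 360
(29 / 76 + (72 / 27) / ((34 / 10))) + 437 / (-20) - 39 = -578339 / 9690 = -59.68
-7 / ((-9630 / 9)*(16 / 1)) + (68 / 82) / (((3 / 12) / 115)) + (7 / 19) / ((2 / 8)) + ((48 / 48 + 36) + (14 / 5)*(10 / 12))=16894819879 / 40009440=422.27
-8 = -8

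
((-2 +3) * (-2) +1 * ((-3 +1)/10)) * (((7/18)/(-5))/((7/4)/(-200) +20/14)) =8624/71559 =0.12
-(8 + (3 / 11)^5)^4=-2757663433477032682839601 / 672749994932560009201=-4099.09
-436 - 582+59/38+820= -7465/38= -196.45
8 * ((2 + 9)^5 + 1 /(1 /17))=1288544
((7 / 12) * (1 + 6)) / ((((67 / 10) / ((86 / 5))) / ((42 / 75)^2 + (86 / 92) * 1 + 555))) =33695441087 / 5778750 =5830.92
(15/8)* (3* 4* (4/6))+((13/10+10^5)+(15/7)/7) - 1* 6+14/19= 931105603/9310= 100011.34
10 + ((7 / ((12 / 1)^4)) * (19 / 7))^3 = 89161004489419 / 8916100448256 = 10.00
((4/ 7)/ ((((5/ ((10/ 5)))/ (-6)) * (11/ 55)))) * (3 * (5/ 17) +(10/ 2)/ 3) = -2080/ 119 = -17.48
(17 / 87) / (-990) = -17 / 86130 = -0.00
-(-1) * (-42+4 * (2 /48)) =-251 /6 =-41.83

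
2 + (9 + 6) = 17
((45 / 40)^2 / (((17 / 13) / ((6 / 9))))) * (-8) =-351 / 68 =-5.16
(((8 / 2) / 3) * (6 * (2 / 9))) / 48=0.04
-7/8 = -0.88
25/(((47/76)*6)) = 950/141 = 6.74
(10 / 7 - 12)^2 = 111.76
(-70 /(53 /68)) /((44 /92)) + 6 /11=-109162 /583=-187.24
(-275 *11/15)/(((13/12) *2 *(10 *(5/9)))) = -1089/65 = -16.75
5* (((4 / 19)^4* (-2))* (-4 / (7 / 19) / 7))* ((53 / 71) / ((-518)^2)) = 135680 / 1600717746341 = 0.00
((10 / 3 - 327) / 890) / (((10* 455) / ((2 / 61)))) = -971 / 370529250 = -0.00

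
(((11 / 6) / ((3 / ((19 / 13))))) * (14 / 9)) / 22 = 133 / 2106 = 0.06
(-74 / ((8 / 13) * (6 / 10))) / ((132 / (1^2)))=-1.52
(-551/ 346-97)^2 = 1163696769/ 119716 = 9720.48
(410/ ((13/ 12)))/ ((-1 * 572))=-1230/ 1859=-0.66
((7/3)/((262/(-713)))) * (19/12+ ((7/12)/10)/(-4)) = -1252741/125760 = -9.96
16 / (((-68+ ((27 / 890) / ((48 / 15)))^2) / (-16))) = 2076442624 / 551554343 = 3.76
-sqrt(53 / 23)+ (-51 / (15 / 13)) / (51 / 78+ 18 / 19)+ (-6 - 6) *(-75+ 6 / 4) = 3379136 / 3955 - sqrt(1219) / 23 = 852.88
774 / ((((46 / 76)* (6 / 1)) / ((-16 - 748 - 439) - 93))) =-6352992 / 23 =-276217.04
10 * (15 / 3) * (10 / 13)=500 / 13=38.46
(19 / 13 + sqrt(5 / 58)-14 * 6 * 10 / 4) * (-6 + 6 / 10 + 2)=708.03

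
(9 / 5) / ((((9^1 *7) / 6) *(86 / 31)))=93 / 1505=0.06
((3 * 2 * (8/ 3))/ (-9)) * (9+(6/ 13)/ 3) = -1904/ 117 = -16.27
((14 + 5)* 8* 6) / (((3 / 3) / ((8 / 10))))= 729.60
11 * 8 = 88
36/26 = 18/13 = 1.38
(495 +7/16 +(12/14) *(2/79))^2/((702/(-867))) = -5553974283550081/18319182336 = -303178.07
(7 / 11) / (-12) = -7 / 132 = -0.05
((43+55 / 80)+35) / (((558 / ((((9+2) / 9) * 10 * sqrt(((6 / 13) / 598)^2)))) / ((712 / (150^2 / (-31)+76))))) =-0.00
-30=-30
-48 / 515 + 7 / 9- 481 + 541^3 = 158339940.68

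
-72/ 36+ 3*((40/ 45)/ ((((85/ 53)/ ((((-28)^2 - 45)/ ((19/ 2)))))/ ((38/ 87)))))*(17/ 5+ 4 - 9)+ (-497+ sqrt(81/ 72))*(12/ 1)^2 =-7948929002/ 110925+ 108*sqrt(2) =-71507.66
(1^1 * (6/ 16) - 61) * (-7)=3395/ 8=424.38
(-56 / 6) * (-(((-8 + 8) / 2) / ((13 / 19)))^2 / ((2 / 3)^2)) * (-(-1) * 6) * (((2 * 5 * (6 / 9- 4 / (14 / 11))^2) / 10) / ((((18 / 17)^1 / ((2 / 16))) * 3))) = 0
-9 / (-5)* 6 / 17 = 54 / 85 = 0.64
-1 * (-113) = 113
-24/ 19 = -1.26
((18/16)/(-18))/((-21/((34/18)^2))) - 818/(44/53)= -294977437/299376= -985.31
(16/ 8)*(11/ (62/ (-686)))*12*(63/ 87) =-1901592/ 899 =-2115.23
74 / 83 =0.89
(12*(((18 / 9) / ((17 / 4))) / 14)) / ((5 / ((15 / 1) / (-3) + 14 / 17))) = -3408 / 10115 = -0.34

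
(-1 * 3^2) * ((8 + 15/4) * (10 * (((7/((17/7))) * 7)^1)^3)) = -85347878805/9826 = -8685922.94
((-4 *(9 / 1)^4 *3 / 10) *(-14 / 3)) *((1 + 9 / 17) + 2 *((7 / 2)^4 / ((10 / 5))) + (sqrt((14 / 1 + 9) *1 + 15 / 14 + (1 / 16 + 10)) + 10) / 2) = 6561 *sqrt(26761) / 10 + 1956168711 / 340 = 5860767.40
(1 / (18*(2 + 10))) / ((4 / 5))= 5 / 864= 0.01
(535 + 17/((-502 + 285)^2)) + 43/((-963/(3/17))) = 137474167997/256964673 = 534.99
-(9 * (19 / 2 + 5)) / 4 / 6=-87 / 16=-5.44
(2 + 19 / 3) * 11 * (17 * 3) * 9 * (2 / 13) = 84150 / 13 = 6473.08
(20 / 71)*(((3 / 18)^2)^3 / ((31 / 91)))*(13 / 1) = 5915 / 25672464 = 0.00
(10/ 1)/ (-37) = -0.27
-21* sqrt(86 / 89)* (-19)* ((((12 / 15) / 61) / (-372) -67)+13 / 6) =-489173601* sqrt(7654) / 1682990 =-25428.79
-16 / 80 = -1 / 5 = -0.20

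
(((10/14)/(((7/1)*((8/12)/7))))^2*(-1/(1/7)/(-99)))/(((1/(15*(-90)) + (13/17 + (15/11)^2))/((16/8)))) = 3155625/50996701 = 0.06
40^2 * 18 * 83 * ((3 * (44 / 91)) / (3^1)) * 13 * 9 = 946598400 / 7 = 135228342.86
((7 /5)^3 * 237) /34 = 81291 /4250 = 19.13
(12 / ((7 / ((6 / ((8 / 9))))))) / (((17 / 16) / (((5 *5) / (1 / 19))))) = 5173.11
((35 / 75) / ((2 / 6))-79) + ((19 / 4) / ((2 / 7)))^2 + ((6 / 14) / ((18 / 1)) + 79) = 1866913 / 6720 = 277.81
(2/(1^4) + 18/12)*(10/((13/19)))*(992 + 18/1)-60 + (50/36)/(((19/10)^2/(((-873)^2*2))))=2994316570/4693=638038.90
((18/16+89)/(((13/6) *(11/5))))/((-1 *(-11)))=1.72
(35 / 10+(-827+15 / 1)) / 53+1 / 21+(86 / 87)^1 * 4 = -726431 / 64554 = -11.25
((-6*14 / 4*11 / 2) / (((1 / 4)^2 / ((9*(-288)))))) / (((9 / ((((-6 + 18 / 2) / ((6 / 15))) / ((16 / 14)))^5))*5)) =5306778736875 / 4096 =1295600277.56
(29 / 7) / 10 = 29 / 70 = 0.41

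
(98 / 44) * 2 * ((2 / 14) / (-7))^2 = 1 / 539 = 0.00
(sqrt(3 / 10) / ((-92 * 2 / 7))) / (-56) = sqrt(30) / 14720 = 0.00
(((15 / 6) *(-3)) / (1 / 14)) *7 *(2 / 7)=-210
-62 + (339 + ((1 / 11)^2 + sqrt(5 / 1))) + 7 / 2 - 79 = sqrt(5) + 48765 / 242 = 203.74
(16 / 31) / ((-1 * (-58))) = 8 / 899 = 0.01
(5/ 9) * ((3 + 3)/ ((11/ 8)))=80/ 33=2.42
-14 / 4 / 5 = -7 / 10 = -0.70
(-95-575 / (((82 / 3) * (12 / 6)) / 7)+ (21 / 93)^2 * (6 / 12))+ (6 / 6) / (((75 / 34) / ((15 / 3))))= -393228019 / 2364060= -166.34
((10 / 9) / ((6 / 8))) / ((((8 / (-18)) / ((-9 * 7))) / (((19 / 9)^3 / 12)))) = 240065 / 1458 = 164.65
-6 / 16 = -3 / 8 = -0.38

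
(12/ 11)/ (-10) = -6/ 55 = -0.11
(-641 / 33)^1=-641 / 33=-19.42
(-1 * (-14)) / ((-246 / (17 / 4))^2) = 2023 / 484128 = 0.00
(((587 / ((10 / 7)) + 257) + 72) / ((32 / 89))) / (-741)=-658511 / 237120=-2.78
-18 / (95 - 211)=9 / 58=0.16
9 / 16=0.56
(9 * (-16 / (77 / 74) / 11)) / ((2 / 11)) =-5328 / 77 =-69.19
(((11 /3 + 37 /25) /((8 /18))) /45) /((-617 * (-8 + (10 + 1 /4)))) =-386 /2082375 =-0.00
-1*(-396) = 396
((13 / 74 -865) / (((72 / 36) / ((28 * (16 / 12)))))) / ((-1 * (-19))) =-1791916 / 2109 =-849.65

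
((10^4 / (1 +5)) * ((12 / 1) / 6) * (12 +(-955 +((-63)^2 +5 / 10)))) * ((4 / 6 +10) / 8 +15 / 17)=3419945000 / 153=22352581.70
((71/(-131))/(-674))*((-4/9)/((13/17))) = -2414/5165199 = -0.00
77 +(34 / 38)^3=533056 / 6859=77.72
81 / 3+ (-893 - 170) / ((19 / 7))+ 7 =-357.63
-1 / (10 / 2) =-1 / 5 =-0.20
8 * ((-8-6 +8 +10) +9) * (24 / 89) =2496 / 89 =28.04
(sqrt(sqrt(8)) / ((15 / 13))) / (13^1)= 2^(3 / 4) / 15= 0.11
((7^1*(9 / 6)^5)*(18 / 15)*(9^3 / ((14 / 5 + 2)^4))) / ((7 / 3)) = 37.54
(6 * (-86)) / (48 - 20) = -129 / 7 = -18.43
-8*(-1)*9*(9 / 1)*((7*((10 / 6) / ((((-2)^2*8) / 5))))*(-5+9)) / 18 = 525 / 2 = 262.50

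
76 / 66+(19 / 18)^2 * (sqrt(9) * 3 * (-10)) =-19627 / 198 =-99.13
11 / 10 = 1.10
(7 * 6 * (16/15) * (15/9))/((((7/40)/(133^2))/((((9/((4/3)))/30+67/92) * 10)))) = 4964240960/69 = 71945521.16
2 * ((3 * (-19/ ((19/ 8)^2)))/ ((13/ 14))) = -21.77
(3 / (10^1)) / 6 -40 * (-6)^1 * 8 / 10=3841 / 20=192.05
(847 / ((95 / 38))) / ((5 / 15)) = 5082 / 5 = 1016.40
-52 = -52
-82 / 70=-41 / 35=-1.17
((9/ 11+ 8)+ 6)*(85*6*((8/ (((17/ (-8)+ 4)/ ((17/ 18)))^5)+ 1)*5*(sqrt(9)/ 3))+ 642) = 57101.32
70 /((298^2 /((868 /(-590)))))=-1519 /1309859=-0.00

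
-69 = -69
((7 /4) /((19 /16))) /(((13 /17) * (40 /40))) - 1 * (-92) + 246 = 83962 /247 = 339.93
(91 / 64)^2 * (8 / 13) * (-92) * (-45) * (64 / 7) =94185 / 2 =47092.50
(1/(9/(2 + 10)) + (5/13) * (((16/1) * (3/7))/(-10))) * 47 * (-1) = -13724/273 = -50.27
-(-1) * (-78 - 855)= -933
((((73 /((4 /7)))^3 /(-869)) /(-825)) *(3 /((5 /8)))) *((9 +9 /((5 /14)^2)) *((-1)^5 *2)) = -265397900859 /119487500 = -2221.14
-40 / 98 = -20 / 49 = -0.41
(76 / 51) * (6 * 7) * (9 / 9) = 1064 / 17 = 62.59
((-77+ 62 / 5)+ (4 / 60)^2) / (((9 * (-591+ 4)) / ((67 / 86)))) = 11323 / 1188675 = 0.01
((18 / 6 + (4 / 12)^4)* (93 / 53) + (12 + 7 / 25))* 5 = 628417 / 7155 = 87.83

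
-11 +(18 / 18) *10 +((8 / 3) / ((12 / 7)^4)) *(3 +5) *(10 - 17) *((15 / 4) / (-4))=78851 / 5184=15.21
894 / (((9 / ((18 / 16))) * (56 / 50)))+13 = 12631 / 112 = 112.78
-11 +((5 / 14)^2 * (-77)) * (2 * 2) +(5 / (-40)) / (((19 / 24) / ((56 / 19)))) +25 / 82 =-10453161 / 207214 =-50.45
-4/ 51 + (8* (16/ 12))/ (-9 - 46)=-0.27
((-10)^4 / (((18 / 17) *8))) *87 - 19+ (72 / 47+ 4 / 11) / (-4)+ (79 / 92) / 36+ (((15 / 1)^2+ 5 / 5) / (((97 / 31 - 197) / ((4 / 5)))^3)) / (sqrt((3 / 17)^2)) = 596413882696089540533707 / 5807969315304750000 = 102688.88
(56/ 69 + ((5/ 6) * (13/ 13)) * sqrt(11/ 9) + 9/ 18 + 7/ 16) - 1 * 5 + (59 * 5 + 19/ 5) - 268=5 * sqrt(11)/ 18 + 152071/ 5520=28.47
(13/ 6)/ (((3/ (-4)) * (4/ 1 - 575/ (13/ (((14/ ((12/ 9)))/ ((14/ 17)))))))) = 1352/ 262053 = 0.01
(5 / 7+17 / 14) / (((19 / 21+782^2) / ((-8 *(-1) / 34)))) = 162 / 218314391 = 0.00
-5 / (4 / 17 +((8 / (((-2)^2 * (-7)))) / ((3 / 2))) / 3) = -5355 / 184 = -29.10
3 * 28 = 84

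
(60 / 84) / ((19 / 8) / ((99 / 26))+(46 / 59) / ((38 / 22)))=2219580 / 3340841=0.66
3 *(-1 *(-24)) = 72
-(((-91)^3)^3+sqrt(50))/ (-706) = -427929800129788411/ 706+5 * sqrt(2)/ 706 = -606132861373637.97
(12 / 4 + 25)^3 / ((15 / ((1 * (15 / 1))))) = 21952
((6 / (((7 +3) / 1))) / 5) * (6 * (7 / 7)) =18 / 25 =0.72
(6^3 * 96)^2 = 429981696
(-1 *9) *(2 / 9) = -2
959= 959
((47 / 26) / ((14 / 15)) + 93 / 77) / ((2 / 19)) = 239229 / 8008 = 29.87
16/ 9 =1.78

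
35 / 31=1.13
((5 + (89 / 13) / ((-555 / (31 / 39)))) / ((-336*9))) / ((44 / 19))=-13339577 / 18719981280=-0.00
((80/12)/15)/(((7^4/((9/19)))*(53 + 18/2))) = 2/1414189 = 0.00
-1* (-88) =88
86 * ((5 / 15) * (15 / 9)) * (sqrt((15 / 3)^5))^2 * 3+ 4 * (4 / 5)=6718798 / 15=447919.87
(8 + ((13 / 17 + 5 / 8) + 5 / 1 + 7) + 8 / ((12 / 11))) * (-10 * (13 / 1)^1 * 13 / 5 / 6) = -1980511 / 1224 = -1618.06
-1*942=-942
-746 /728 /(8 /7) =-373 /416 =-0.90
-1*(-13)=13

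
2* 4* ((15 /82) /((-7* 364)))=-15 /26117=-0.00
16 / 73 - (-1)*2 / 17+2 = 2900 / 1241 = 2.34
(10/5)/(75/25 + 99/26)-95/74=-12967/13098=-0.99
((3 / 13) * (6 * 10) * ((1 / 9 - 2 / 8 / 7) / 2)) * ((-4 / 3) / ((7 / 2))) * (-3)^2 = -1140 / 637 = -1.79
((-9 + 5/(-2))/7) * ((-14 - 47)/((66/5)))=7015/924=7.59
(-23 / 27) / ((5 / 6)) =-46 / 45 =-1.02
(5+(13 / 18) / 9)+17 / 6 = 641 / 81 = 7.91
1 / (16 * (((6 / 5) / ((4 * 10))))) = 25 / 12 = 2.08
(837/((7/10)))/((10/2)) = 1674/7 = 239.14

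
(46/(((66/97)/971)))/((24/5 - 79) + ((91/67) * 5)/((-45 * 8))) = -757263480/856163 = -884.49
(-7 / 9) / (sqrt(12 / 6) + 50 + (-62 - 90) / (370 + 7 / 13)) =-4027296203 / 256564714041 + 162424423 * sqrt(2) / 513129428082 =-0.02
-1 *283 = -283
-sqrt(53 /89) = -sqrt(4717) /89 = -0.77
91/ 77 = 1.18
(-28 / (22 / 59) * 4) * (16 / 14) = -3776 / 11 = -343.27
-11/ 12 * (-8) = 22/ 3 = 7.33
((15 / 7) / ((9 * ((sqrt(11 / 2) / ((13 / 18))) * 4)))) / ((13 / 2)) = 0.00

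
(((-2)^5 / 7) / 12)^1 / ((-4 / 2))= 4 / 21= 0.19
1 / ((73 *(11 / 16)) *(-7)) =-16 / 5621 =-0.00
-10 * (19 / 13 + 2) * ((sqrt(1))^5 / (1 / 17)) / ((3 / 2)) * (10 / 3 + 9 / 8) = -45475 / 26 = -1749.04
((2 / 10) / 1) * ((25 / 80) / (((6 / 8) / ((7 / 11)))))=7 / 132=0.05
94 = 94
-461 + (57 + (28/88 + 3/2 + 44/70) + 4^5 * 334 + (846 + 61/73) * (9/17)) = 342062.77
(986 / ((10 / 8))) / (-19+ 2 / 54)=-13311 / 320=-41.60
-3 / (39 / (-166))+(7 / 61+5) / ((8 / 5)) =12661 / 793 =15.97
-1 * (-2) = 2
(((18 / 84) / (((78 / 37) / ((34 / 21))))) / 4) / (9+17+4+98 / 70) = 3145 / 2400216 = 0.00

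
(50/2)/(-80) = -5/16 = -0.31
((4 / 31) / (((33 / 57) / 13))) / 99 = 988 / 33759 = 0.03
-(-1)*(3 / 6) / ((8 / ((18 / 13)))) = 9 / 104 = 0.09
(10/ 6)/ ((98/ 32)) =80/ 147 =0.54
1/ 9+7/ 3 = 22/ 9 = 2.44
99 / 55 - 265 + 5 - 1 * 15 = -1366 / 5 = -273.20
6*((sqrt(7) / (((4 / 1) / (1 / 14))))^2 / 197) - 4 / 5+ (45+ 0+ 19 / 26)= 44.93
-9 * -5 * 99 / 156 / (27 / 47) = 2585 / 52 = 49.71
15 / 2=7.50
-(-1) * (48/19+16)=352/19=18.53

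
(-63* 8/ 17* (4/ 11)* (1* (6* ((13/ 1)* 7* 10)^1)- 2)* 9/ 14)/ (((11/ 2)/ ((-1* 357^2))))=106061078592/ 121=876537839.60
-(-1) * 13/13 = 1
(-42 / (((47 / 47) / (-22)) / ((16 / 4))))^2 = 13660416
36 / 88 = 9 / 22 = 0.41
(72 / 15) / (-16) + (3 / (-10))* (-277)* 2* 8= 13293 / 10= 1329.30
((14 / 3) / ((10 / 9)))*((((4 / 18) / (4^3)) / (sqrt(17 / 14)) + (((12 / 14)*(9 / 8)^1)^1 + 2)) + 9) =7*sqrt(238) / 8160 + 201 / 4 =50.26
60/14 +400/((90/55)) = 15670/63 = 248.73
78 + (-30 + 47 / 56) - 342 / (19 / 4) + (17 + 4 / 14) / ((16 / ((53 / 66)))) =-22.29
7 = 7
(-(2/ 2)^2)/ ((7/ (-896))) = 128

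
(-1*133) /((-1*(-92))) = -133 /92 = -1.45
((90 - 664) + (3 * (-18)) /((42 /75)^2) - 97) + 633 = -20599 /98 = -210.19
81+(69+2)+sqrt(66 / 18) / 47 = 152.04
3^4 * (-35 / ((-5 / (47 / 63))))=423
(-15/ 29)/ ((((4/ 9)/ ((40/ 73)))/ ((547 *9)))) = -6646050/ 2117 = -3139.37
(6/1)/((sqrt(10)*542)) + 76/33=3*sqrt(10)/2710 + 76/33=2.31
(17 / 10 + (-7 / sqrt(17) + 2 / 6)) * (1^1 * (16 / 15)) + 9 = 2513 / 225 - 112 * sqrt(17) / 255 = 9.36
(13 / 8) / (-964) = -13 / 7712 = -0.00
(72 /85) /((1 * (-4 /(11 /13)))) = -198 /1105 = -0.18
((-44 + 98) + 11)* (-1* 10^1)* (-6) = 3900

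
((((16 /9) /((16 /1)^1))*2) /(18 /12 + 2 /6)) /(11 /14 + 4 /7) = 56 /627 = 0.09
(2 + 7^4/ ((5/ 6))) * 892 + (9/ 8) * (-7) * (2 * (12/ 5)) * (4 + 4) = 2571512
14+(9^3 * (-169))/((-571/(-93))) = -11449699/571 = -20052.01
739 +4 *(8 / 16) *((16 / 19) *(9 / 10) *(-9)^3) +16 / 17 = -589587 / 1615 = -365.07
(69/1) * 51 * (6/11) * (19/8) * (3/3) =200583/44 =4558.70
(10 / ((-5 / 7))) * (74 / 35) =-148 / 5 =-29.60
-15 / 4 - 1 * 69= -291 / 4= -72.75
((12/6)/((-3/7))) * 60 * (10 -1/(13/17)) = -2433.85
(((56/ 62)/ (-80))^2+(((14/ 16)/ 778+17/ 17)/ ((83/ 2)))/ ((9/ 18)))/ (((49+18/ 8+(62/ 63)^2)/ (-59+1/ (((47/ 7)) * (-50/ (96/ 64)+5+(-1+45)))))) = -374117315243679/ 6845958099224810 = -0.05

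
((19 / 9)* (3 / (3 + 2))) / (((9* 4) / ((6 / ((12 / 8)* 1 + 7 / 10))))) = 19 / 198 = 0.10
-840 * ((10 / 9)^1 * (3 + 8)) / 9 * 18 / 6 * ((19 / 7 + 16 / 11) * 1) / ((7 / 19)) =-813200 / 21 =-38723.81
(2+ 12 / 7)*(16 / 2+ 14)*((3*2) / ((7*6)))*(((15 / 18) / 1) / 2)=715 / 147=4.86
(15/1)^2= 225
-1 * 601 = -601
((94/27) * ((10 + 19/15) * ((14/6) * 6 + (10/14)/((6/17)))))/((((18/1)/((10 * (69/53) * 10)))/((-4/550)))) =-491798788/14875245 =-33.06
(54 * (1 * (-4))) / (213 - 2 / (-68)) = -7344 / 7243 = -1.01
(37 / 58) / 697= 37 / 40426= 0.00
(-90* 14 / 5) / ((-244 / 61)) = 63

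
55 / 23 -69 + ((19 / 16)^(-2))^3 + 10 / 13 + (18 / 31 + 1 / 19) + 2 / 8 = -112679298553287 / 1744273083956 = -64.60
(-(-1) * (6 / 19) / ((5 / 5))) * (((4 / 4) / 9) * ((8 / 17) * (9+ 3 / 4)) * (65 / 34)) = 1690 / 5491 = 0.31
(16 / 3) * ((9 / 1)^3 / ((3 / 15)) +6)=19472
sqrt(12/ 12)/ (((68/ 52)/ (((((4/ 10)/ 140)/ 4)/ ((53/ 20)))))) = 0.00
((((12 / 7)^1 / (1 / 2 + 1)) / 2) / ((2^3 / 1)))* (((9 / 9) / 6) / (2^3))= 1 / 672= 0.00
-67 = -67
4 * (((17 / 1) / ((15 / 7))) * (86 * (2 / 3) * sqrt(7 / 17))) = 4816 * sqrt(119) / 45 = 1167.47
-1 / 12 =-0.08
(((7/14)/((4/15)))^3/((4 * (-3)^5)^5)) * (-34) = 2125/8226356490141696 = 0.00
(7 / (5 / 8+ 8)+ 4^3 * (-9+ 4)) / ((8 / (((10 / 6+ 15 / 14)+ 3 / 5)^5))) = -466011142789338253 / 28180296900000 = -16536.77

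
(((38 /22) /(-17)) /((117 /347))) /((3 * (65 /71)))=-468103 /4266405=-0.11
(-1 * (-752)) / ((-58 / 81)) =-30456 / 29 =-1050.21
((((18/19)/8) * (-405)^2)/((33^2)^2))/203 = 18225/225881348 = 0.00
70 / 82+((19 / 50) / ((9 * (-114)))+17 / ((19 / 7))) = 14968021 / 2103300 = 7.12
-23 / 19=-1.21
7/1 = 7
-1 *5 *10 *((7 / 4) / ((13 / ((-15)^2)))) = -1514.42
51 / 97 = 0.53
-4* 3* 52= -624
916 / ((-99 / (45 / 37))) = -11.25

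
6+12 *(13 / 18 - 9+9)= 44 / 3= 14.67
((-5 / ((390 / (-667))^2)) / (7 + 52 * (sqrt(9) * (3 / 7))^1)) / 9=-0.02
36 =36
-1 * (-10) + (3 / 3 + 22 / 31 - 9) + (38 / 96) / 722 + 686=38942431 / 56544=688.71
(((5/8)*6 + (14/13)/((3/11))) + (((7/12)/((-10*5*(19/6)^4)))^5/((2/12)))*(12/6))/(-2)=-440874591040163044811921364272500729/114531950378460341370380346796875000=-3.85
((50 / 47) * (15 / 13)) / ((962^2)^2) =375 / 261644435425048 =0.00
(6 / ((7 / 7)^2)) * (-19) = -114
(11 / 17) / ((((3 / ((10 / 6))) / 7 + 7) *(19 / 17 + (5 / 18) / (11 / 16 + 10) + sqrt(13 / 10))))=88643206575 / 6874384651 -15501969945 *sqrt(130) / 13748769302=0.04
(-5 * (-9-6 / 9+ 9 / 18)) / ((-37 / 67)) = -18425 / 222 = -83.00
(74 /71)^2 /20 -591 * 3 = -44687096 /25205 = -1772.95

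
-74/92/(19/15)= -555/874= -0.64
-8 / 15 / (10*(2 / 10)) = -4 / 15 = -0.27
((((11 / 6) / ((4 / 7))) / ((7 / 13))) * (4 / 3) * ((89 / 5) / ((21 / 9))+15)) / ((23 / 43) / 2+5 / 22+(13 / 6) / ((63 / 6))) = 2060388 / 8035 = 256.43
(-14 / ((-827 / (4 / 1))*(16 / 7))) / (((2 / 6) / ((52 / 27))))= 1274 / 7443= 0.17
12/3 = 4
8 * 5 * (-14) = -560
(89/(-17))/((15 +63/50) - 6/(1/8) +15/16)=35600/209457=0.17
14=14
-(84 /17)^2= -7056 /289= -24.42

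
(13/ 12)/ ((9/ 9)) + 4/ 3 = 29/ 12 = 2.42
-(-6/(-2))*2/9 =-2/3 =-0.67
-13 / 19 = -0.68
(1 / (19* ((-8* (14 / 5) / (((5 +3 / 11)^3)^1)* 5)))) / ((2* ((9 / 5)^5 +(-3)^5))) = 76215625 / 495895237992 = 0.00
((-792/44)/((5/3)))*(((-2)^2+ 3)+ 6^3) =-12042/5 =-2408.40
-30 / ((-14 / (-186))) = -2790 / 7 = -398.57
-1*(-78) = 78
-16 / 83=-0.19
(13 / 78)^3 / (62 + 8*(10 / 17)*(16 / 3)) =17 / 319824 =0.00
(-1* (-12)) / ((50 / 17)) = 102 / 25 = 4.08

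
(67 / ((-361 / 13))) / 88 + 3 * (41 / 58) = 1928473 / 921272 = 2.09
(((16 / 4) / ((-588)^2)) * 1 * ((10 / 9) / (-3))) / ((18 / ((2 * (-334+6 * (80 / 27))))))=7115 / 47258883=0.00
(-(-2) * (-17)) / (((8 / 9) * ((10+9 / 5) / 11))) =-8415 / 236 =-35.66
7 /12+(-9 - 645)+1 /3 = -7837 /12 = -653.08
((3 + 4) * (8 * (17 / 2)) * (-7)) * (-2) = 6664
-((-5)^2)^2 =-625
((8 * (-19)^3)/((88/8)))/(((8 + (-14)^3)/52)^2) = -3211/1782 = -1.80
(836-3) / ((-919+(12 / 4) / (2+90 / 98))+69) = -119119 / 121403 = -0.98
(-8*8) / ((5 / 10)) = -128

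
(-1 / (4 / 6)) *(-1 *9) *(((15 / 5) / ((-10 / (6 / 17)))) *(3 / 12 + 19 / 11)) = -21141 / 7480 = -2.83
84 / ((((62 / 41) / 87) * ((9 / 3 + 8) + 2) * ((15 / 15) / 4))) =599256 / 403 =1486.99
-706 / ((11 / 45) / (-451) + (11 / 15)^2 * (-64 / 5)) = 3618250 / 35281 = 102.56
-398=-398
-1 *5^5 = -3125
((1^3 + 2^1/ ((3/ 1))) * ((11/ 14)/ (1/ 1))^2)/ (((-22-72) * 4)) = -605/ 221088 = -0.00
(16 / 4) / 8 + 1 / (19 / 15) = 49 / 38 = 1.29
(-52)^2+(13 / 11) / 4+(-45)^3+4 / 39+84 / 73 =-11076127825 / 125268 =-88419.45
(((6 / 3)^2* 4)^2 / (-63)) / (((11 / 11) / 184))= -47104 / 63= -747.68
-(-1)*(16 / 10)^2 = 2.56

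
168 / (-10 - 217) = -168 / 227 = -0.74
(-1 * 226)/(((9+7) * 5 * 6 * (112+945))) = -0.00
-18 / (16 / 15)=-16.88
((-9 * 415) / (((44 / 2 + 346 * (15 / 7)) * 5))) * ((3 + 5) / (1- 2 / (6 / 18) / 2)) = 5229 / 1336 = 3.91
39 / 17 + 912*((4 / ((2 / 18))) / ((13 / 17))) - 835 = 9304420 / 221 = 42101.45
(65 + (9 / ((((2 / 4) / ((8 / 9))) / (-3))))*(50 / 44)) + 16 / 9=1211 / 99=12.23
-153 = -153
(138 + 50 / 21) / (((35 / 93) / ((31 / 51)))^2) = 2722539908 / 7434525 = 366.20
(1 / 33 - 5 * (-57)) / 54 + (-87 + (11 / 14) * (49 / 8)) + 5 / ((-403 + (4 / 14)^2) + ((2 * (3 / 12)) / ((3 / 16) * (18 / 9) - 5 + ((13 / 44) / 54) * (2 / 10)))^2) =-680496605308926469 / 8846629073651952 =-76.92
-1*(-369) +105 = 474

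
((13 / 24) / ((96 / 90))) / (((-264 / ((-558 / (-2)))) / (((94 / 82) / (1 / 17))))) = -4829955 / 461824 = -10.46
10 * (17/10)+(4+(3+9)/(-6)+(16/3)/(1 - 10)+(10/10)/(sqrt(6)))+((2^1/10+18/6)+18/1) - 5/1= 35.02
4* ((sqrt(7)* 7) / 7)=4* sqrt(7)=10.58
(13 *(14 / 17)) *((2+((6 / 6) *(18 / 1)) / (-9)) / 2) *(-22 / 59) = 0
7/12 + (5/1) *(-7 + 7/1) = 7/12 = 0.58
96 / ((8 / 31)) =372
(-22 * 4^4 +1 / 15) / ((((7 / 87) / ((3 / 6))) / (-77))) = 26948801 / 10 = 2694880.10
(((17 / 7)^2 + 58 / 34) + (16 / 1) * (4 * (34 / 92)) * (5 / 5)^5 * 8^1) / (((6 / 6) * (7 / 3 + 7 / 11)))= 62219817 / 938791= 66.28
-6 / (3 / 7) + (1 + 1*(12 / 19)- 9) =-406 / 19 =-21.37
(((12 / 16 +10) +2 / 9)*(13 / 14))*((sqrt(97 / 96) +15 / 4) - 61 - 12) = -1422395 / 2016 +5135*sqrt(582) / 12096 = -695.31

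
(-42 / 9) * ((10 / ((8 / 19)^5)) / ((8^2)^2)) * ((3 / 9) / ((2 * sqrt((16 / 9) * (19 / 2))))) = -4561235 * sqrt(38) / 805306368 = -0.03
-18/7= -2.57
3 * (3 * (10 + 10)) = 180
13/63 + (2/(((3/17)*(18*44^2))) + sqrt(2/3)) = 75623/365904 + sqrt(6)/3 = 1.02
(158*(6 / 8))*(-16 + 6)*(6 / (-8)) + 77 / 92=40921 / 46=889.59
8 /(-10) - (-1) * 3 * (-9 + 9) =-0.80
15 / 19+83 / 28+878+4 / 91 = 6098513 / 6916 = 881.80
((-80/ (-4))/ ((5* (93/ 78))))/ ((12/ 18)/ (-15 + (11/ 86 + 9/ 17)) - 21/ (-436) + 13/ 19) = 4.89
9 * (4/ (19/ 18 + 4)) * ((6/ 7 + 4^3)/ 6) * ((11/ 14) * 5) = 1348380/ 4459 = 302.40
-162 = -162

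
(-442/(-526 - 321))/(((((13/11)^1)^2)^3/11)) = 5475734/2599051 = 2.11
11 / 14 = 0.79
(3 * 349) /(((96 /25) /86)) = 375175 /16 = 23448.44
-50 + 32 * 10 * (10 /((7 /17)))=54050 /7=7721.43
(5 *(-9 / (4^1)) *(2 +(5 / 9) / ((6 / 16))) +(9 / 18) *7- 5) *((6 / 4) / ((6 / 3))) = -30.50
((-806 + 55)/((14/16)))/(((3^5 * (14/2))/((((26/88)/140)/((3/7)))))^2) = -126919/17645116658400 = -0.00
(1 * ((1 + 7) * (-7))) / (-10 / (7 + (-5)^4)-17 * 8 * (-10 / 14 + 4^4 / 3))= 371616 / 76368457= 0.00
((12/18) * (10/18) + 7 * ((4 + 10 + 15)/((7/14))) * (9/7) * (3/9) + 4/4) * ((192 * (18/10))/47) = 60608/47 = 1289.53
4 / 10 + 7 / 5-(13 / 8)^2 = -269 / 320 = -0.84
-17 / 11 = -1.55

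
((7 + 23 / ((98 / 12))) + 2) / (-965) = -3 / 245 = -0.01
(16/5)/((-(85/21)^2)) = -7056/36125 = -0.20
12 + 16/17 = 220/17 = 12.94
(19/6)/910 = 19/5460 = 0.00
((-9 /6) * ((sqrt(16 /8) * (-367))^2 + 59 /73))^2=3480287198493681 /21316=163271120214.57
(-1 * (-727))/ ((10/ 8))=2908/ 5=581.60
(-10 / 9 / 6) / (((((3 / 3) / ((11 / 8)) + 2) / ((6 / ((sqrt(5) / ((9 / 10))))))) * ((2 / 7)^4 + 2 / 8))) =-52822 * sqrt(5) / 184875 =-0.64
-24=-24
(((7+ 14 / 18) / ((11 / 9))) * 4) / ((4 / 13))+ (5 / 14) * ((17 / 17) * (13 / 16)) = 204555 / 2464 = 83.02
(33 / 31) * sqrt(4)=66 / 31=2.13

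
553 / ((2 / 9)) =4977 / 2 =2488.50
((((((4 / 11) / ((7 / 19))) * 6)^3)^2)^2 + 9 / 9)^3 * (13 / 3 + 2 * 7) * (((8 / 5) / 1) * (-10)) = -42249767523076027308629975145533300330140376413531150057227472674828842981123502568822363894191440 / 22356029590150470590724704066112389639429365672820262185409652639353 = -1889860064494200687284853000000.00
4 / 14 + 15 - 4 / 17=1791 / 119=15.05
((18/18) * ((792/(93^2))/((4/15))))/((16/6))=495/3844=0.13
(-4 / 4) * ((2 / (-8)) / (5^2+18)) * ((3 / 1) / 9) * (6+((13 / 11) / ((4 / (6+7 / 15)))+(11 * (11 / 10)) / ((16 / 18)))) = 56821 / 1362240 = 0.04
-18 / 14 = -9 / 7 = -1.29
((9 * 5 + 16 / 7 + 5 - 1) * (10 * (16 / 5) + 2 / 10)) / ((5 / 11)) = 90827 / 25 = 3633.08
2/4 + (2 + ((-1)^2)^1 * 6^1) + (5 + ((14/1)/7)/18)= 245/18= 13.61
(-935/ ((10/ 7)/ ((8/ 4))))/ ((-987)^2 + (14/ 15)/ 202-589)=-1983135/ 1474973707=-0.00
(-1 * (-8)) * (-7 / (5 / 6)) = -336 / 5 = -67.20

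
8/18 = 4/9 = 0.44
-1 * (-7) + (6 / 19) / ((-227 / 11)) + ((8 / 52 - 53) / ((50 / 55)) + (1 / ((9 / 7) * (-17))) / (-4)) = -8773227431 / 171571140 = -51.13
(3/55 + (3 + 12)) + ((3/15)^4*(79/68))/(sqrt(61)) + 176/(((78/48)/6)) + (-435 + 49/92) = 79*sqrt(61)/2592500 + 15157903/65780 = 230.43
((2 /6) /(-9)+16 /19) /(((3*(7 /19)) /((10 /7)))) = 590 /567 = 1.04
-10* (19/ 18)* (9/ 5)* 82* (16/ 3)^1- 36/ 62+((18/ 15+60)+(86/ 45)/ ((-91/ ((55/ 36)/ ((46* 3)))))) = -2601078435379/ 315331380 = -8248.71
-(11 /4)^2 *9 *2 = -1089 /8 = -136.12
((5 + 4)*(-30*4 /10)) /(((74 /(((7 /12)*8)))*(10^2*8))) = -63 /7400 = -0.01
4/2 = 2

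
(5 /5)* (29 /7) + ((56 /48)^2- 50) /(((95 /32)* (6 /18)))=-89791 /1995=-45.01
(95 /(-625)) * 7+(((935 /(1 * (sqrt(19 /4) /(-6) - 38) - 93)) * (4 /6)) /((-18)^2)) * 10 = -2019760703 /1668036375+3740 * sqrt(19) /40032873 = -1.21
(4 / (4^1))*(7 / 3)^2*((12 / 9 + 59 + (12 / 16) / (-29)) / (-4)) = -1028363 / 12528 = -82.09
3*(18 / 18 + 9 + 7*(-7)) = -117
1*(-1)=-1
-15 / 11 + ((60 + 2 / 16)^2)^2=13068336.61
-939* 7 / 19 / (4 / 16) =-26292 / 19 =-1383.79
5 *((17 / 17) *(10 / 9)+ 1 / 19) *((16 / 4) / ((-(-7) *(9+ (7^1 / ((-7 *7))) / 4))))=15920 / 42921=0.37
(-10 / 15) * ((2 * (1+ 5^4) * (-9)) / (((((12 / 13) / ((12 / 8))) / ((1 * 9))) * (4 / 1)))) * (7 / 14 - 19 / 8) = -1647945 / 32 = -51498.28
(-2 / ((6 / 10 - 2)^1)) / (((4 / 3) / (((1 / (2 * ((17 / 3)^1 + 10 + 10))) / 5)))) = 9 / 2156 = 0.00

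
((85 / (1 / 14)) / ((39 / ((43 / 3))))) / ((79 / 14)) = 77.51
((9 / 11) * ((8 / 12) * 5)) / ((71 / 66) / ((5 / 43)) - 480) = -900 / 155347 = -0.01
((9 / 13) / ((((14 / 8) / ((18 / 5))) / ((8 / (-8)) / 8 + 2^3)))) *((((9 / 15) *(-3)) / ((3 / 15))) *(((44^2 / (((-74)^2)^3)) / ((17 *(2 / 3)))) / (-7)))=2381643 / 158767150188920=0.00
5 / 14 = 0.36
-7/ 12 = -0.58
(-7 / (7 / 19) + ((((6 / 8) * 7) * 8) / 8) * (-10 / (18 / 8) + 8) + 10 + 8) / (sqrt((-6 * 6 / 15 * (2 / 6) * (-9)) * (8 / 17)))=53 * sqrt(170) / 72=9.60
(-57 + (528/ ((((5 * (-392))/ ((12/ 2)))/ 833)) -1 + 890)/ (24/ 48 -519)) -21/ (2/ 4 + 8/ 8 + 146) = -17210843/ 305915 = -56.26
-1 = -1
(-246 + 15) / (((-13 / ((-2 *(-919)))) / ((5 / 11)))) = 14845.38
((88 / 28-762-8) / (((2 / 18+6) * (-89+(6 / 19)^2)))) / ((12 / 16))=2114016 / 1123255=1.88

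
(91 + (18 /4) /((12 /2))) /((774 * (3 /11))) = 4037 /9288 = 0.43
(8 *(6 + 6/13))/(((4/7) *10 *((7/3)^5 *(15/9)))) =8748/111475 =0.08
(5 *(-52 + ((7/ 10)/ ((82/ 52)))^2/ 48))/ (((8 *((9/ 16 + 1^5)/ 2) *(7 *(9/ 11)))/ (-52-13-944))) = 7328.28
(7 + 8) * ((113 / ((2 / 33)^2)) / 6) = 76910.62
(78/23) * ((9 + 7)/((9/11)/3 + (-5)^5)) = -0.02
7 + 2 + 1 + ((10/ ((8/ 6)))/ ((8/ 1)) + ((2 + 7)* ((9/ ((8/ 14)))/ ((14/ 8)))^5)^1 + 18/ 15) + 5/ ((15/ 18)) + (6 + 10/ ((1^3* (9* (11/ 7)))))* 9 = 467737161/ 880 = 531519.50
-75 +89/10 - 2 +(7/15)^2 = -30547/450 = -67.88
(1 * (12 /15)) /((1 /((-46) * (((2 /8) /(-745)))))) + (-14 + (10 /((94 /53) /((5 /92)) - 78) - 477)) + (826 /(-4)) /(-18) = -386703129709 /806075100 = -479.74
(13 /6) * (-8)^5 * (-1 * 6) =425984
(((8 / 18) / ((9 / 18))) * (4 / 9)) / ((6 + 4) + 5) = 32 / 1215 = 0.03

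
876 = 876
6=6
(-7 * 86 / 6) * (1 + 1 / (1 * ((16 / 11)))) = -2709 / 16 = -169.31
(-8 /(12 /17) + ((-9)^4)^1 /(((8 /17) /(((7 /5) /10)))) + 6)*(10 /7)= 2335877 /840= 2780.81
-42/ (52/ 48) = -504/ 13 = -38.77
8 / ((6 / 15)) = 20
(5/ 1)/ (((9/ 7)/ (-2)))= -70/ 9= -7.78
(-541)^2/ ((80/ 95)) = 5560939/ 16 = 347558.69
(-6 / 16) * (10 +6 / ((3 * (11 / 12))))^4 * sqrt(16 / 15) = -161208968 * sqrt(15) / 73205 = -8528.92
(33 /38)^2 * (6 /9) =363 /722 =0.50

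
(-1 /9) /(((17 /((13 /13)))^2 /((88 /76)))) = -22 /49419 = -0.00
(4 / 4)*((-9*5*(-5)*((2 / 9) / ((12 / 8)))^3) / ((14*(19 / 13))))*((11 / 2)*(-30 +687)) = 129.20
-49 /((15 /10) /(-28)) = 2744 /3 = 914.67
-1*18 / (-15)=6 / 5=1.20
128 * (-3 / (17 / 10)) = -3840 / 17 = -225.88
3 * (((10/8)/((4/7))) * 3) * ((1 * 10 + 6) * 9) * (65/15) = 12285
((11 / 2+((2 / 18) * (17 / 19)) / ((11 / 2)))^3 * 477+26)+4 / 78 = 6165661136700055 / 76905467496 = 80171.95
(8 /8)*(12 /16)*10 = 15 /2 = 7.50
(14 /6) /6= 7 /18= 0.39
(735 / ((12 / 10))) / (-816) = -1225 / 1632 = -0.75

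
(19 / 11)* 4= 76 / 11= 6.91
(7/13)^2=49/169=0.29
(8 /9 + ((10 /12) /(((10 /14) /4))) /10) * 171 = 1159 /5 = 231.80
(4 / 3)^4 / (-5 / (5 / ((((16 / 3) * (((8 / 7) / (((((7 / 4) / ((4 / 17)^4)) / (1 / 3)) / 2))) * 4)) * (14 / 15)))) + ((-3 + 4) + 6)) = 748348160 / 1651182789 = 0.45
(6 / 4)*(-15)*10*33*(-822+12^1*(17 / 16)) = 24034725 / 4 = 6008681.25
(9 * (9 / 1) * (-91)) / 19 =-7371 / 19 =-387.95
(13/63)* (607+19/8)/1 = 21125/168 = 125.74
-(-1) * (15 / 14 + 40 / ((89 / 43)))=25415 / 1246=20.40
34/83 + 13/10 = 1419/830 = 1.71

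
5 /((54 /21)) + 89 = 1637 /18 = 90.94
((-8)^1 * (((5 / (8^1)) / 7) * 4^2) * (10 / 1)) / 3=-800 / 21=-38.10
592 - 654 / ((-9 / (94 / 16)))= 12227 / 12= 1018.92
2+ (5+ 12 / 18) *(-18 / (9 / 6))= -66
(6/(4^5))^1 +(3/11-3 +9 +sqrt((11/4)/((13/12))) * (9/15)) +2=3 * sqrt(429)/65 +46625/5632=9.23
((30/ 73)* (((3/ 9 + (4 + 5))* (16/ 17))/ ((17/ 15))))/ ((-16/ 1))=-4200/ 21097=-0.20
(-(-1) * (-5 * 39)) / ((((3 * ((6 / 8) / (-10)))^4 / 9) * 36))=-41600000 / 2187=-19021.49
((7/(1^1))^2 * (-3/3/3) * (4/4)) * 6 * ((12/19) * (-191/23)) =224616/437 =514.00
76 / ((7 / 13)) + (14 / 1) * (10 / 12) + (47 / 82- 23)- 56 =128087 / 1722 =74.38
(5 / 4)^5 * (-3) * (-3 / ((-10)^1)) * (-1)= 5625 / 2048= 2.75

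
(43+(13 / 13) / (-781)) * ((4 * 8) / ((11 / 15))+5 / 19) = 308114850 / 163229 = 1887.62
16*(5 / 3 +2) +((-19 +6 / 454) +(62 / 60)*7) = 106493 / 2270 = 46.91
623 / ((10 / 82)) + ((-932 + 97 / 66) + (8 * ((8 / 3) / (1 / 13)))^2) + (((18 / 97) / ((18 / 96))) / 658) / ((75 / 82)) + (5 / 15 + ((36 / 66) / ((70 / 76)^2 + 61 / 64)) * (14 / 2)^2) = 48478714534478321 / 597712937850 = 81107.02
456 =456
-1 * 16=-16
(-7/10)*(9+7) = -56/5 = -11.20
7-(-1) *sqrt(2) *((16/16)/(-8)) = 7-sqrt(2)/8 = 6.82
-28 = -28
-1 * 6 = -6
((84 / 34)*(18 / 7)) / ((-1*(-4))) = 27 / 17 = 1.59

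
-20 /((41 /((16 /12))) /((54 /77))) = -1440 /3157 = -0.46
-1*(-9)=9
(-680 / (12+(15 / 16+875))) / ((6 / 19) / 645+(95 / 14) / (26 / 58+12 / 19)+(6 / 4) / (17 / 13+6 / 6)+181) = -148090073600 / 36341740514949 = -0.00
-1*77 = -77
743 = 743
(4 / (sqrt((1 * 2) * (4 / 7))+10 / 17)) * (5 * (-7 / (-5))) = -8330 / 403+4046 * sqrt(14) / 403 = 16.90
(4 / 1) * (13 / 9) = 5.78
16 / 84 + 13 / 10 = 313 / 210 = 1.49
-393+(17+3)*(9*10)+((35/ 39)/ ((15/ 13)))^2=114016/ 81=1407.60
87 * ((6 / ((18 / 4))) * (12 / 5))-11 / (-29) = 40423 / 145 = 278.78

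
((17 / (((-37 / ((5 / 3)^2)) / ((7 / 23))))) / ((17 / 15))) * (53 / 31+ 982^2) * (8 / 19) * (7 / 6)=-244135125500 / 1503717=-162354.44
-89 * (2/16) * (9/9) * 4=-89/2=-44.50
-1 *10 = -10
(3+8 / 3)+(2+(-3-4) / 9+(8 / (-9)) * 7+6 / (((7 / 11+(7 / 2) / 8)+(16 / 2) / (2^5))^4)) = 23165817410 / 8841886563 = 2.62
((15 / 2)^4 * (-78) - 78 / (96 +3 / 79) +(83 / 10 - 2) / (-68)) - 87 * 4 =-212510770241 / 859860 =-247145.78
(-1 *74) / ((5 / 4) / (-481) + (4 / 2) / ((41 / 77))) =-5837416 / 296091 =-19.71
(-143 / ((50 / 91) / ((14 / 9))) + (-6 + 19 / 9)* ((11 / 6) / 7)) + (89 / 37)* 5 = -19672327 / 49950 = -393.84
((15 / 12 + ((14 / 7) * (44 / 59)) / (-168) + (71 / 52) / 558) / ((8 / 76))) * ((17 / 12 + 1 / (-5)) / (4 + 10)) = 20669685667 / 20132461440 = 1.03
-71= -71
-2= -2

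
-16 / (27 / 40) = -23.70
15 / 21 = 5 / 7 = 0.71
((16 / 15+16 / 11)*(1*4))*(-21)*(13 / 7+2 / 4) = -2496 / 5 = -499.20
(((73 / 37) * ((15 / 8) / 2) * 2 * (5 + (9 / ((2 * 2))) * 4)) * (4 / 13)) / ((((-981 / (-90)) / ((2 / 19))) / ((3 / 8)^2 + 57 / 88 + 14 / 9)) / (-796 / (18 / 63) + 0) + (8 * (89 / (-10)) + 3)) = -158569250595 / 678792807979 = -0.23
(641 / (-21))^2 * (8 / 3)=2484.54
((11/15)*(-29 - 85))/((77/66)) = -2508/35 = -71.66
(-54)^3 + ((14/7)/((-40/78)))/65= -7873203/50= -157464.06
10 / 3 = 3.33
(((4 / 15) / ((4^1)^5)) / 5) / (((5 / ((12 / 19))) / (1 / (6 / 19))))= 1 / 48000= 0.00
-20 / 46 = -10 / 23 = -0.43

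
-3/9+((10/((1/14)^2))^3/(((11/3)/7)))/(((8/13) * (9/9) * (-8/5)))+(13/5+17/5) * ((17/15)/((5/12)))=-12044316361811/825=-14599171347.65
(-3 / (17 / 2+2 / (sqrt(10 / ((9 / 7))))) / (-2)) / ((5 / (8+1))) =3213 / 10043- 162 * sqrt(70) / 50215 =0.29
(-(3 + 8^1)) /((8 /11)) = -121 /8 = -15.12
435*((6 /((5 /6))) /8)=783 /2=391.50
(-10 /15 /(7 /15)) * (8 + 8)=-160 /7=-22.86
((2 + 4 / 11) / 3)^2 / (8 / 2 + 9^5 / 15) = 3380 / 21456567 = 0.00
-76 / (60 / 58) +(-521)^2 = 4070513 / 15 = 271367.53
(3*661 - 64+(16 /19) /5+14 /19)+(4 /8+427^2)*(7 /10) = 49229211 /380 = 129550.56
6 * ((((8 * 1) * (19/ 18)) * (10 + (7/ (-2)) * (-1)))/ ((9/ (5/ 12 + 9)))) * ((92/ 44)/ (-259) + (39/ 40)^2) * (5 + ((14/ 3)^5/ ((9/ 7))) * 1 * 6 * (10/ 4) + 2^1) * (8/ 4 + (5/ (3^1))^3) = 4441510811357743873/ 38452708800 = 115505797.90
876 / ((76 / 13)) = 2847 / 19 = 149.84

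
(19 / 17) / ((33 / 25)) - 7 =-3452 / 561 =-6.15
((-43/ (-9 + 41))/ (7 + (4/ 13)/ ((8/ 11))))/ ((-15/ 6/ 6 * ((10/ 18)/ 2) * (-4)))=-15093/ 38600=-0.39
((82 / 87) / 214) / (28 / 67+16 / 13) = 35711 / 13367724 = 0.00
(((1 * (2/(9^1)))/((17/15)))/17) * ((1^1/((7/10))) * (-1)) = -100/6069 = -0.02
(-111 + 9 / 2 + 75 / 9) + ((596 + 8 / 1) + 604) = 6659 / 6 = 1109.83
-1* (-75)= 75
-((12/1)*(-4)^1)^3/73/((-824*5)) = -13824/37595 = -0.37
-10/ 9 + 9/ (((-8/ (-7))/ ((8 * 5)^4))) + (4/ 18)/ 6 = 20159998.93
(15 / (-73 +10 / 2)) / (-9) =5 / 204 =0.02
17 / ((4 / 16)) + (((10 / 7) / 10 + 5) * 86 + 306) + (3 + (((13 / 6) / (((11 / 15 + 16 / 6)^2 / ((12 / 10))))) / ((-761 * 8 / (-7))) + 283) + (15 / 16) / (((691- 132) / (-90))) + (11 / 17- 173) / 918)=102418148932543 / 92942875116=1101.95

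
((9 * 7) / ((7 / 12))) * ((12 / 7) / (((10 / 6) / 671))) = 2608848 / 35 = 74538.51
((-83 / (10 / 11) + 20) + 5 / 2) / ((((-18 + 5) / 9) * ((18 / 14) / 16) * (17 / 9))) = 346752 / 1105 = 313.80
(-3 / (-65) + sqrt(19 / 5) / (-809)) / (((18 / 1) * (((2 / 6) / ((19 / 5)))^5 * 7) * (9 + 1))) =200564019 / 28437500 - 66854673 * sqrt(95) / 1769687500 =6.68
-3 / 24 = -0.12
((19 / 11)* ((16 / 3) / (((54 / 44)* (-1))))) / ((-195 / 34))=20672 / 15795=1.31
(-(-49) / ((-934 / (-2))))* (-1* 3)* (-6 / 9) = 98 / 467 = 0.21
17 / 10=1.70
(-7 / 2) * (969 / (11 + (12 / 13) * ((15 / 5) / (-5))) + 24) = -79281 / 194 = -408.66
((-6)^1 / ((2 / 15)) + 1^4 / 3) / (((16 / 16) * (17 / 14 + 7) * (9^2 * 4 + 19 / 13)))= -0.02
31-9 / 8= 239 / 8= 29.88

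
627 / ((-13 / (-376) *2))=117876 / 13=9067.38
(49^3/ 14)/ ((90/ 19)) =319333/ 180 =1774.07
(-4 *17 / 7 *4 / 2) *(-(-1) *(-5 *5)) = 3400 / 7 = 485.71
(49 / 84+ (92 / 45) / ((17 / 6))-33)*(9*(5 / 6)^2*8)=-161645 / 102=-1584.75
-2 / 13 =-0.15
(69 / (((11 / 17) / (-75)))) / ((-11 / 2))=175950 / 121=1454.13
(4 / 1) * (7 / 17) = 28 / 17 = 1.65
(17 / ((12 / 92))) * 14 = 5474 / 3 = 1824.67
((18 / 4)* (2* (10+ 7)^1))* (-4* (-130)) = 79560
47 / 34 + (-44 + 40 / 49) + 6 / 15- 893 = -7783563 / 8330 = -934.40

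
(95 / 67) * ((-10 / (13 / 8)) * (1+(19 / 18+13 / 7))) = -1873400 / 54873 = -34.14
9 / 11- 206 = -2257 / 11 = -205.18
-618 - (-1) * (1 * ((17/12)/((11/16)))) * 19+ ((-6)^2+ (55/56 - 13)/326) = -327060193/602448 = -542.89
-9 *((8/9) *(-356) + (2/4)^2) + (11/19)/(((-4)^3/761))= 3452061/1216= 2838.87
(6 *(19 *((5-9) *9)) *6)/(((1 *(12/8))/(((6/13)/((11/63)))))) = -6205248/143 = -43393.34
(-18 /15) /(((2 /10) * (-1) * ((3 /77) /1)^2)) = 11858 /3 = 3952.67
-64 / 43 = -1.49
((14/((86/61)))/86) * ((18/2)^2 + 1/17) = 294203/31433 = 9.36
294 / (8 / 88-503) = -539 / 922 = -0.58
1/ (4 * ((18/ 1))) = 1/ 72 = 0.01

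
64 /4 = 16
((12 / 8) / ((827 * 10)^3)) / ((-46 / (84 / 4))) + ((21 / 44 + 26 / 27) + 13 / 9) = 44581889295324289 / 15454708048692000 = 2.88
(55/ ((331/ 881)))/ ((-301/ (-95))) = 4603225/ 99631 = 46.20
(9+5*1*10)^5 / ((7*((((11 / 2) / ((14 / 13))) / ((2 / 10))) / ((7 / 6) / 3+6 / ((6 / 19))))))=499017160702 / 6435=77547344.32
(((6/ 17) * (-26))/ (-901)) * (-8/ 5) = -0.02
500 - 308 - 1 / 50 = 9599 / 50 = 191.98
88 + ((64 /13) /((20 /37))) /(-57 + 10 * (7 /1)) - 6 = 69882 /845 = 82.70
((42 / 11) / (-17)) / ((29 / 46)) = -1932 / 5423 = -0.36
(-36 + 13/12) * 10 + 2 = -2083/6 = -347.17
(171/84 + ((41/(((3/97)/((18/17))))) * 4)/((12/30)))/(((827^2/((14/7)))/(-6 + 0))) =-20046987/81387551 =-0.25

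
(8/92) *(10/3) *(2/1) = 40/69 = 0.58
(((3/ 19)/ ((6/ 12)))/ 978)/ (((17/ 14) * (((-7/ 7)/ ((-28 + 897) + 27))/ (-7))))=87808/ 52649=1.67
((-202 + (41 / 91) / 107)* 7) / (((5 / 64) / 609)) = -76659283008 / 6955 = -11022183.03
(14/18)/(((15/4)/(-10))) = -56/27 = -2.07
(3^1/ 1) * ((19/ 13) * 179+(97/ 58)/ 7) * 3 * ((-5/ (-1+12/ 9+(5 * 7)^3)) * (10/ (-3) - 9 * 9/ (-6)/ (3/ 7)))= -808509195/ 104444312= -7.74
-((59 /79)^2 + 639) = -3991480 /6241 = -639.56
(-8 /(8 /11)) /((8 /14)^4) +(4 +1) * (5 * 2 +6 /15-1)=-14379 /256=-56.17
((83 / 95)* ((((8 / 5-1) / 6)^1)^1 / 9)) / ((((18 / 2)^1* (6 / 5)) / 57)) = 0.05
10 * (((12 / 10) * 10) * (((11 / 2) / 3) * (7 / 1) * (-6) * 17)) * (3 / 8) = -58905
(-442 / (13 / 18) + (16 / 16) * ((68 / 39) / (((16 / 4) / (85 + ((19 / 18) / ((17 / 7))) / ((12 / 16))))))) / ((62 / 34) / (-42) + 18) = -144026890 / 4500171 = -32.00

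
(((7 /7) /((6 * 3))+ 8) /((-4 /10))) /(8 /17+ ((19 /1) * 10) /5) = -12325 /23544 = -0.52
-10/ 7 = -1.43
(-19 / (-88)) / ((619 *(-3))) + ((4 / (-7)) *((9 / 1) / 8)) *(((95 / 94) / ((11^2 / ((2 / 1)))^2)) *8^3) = -6511682641 / 71559702984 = -0.09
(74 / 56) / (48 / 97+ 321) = 3589 / 873180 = 0.00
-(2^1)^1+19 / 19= -1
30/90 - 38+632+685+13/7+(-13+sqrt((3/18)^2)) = 17757/14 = 1268.36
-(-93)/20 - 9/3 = 33/20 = 1.65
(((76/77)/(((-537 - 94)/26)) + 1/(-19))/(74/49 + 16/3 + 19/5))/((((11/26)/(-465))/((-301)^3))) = -262744065.43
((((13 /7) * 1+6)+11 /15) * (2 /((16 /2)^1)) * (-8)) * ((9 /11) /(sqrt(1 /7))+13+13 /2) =-372.22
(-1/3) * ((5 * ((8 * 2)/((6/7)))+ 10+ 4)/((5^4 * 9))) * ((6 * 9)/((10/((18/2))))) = -966/3125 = -0.31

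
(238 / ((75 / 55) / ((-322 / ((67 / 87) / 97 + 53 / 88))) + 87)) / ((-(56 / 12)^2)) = -9582180696 / 76279407961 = -0.13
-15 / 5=-3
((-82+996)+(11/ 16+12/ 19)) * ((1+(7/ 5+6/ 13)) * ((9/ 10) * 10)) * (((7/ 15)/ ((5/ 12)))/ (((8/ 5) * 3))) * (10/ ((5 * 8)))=543435921/ 395200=1375.09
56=56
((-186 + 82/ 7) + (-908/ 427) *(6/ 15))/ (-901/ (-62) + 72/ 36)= -23182792/ 2188375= -10.59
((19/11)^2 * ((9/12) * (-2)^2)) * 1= 1083/121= 8.95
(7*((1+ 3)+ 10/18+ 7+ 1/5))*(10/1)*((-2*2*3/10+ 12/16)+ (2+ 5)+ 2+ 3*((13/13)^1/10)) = 218477/30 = 7282.57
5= 5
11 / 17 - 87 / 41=-1028 / 697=-1.47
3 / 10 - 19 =-187 / 10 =-18.70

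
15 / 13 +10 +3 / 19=11.31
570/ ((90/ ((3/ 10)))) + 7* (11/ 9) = 941/ 90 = 10.46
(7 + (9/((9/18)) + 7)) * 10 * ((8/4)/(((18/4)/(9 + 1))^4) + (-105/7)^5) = -1594220600000/6561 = -242984392.62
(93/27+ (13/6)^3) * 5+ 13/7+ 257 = 494327/1512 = 326.94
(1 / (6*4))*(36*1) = 3 / 2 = 1.50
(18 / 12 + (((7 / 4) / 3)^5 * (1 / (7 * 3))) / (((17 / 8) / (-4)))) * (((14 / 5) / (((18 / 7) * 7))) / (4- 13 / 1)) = -4147241 / 160613280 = -0.03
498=498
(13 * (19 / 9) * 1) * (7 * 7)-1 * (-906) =20257 / 9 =2250.78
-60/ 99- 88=-2924/ 33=-88.61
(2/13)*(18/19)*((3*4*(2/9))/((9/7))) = 224/741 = 0.30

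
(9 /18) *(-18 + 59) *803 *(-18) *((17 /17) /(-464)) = 296307 /464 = 638.59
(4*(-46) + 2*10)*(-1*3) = 492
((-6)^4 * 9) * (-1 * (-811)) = 9459504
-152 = -152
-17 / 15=-1.13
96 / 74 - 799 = -29515 / 37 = -797.70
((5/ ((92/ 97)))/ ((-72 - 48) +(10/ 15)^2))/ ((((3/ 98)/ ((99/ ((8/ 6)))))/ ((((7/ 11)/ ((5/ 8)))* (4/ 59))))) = -2694951/ 365033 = -7.38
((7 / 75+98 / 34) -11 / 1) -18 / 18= -11506 / 1275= -9.02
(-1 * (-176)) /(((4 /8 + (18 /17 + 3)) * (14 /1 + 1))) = 5984 /2325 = 2.57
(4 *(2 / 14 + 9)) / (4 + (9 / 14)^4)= 1404928 / 160225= 8.77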